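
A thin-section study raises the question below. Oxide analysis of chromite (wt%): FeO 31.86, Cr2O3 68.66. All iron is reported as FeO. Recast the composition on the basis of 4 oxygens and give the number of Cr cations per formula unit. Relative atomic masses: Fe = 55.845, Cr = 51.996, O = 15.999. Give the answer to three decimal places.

2.009 Cr apfu

FeO: 31.86/71.844 = 0.44346 mol → 0.44346 mol Fe, 0.44346 mol O.
Cr2O3: 68.66/151.989 = 0.45174 mol → 0.90348 mol Cr, 1.35522 mol O.
Total oxygen = 1.79868 mol. Normalization factor = 4/1.79868 = 2.22385.
Cr per 4 O = 0.90348 × 2.22385 = 2.009.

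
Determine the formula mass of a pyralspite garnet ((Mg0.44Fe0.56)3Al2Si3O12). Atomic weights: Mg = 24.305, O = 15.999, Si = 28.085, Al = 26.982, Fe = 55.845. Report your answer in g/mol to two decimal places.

456.11 g/mol

The formula mass is the sum 1.32*24.305 + 1.68*55.845 + 2*26.982 + 3*28.085 + 12*15.999.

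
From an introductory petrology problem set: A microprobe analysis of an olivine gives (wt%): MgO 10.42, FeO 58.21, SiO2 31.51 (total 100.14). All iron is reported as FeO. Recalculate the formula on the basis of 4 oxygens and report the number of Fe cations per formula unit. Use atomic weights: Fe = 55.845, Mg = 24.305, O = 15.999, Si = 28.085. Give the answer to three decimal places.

1.530 Fe apfu

10.42 wt% MgO ÷ 40.304 g/mol = 0.25854 mol, giving 0.25854 Mg and 0.25854 O.
58.21 wt% FeO ÷ 71.844 g/mol = 0.81023 mol, giving 0.81023 Fe and 0.81023 O.
31.51 wt% SiO2 ÷ 60.083 g/mol = 0.52444 mol, giving 0.52444 Si and 1.04888 O.
Oxygen sums to 2.11765; scaling by 4/2.11765 = 1.88889 puts the formula on 4 O.
Fe: 0.81023 × 1.88889 = 1.530 atoms per formula unit.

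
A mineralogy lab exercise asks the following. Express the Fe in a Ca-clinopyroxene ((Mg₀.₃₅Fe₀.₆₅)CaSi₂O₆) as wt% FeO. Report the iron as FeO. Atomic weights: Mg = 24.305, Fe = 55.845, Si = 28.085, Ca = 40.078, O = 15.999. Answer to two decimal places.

19.70 wt%

Molar mass of (Mg₀.₃₅Fe₀.₆₅)CaSi₂O₆ = 0.35*24.305 + 0.65*55.845 + 1*40.078 + 2*28.085 + 6*15.999 = 237.048 g/mol.
Each formula unit contains 0.65 Fe, equivalent to 0.65/1 = 0.6500 mol FeO.
M(FeO) = 1×55.845 + 1×15.999 = 71.844 g/mol.
Mass of FeO per formula unit = 0.6500 × 71.844 = 46.699 g.
FeO wt% = 46.699 / 237.048 × 100 = 19.70%.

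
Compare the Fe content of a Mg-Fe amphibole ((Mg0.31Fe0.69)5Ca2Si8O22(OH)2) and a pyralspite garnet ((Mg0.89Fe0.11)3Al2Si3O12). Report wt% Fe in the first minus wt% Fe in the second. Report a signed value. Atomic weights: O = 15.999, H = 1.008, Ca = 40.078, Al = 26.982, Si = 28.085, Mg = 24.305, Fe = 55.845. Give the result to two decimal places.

16.46 percentage points

M((Mg0.31Fe0.69)5Ca2Si8O22(OH)2) = 921.166 g/mol, so wt% Fe = 192.665/921.166 × 100 = 20.92%.
M((Mg0.89Fe0.11)3Al2Si3O12) = 413.530 g/mol, so wt% Fe = 18.429/413.530 × 100 = 4.46%.
20.92 − 4.46 = 16.46 pp.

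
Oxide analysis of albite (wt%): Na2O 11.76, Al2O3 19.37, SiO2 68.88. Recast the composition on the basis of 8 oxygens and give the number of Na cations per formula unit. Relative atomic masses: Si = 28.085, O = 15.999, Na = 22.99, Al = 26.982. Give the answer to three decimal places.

0.995 Na apfu

Na2O: 11.76/61.979 = 0.18974 mol → 0.37948 mol Na, 0.18974 mol O.
Al2O3: 19.37/101.961 = 0.18997 mol → 0.37994 mol Al, 0.56991 mol O.
SiO2: 68.88/60.083 = 1.14641 mol → 1.14641 mol Si, 2.29282 mol O.
Total oxygen = 3.05247 mol. Normalization factor = 8/3.05247 = 2.62083.
Na per 8 O = 0.37948 × 2.62083 = 0.995.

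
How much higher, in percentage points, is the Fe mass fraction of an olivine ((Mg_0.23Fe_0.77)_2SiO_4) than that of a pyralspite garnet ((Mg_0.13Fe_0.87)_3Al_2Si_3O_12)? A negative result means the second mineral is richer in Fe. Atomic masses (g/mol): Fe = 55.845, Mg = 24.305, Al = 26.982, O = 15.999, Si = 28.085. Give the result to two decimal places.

15.41 percentage points

M((Mg_0.23Fe_0.77)_2SiO_4) = 189.263 g/mol, so wt% Fe = 86.001/189.263 × 100 = 45.44%.
M((Mg_0.13Fe_0.87)_3Al_2Si_3O_12) = 485.441 g/mol, so wt% Fe = 145.755/485.441 × 100 = 30.03%.
45.44 − 30.03 = 15.41 pp.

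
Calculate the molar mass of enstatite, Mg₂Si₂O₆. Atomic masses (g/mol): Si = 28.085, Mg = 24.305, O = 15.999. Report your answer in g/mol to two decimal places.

200.77 g/mol

The formula mass is the sum 2(24.305) + 2(28.085) + 6(15.999).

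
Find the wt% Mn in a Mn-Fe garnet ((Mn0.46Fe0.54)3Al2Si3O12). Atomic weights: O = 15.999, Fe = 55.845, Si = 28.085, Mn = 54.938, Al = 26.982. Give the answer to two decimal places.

15.27 mass %

Molar mass of (Mn0.46Fe0.54)3Al2Si3O12: 1.38*54.938 + 1.62*55.845 + 2*26.982 + 3*28.085 + 12*15.999 = 496.490 g/mol.
Mass of Mn per formula unit: 1.38 × 54.938 = 75.814 g.
Weight fraction Mn = 75.814 / 496.490 = 0.1527.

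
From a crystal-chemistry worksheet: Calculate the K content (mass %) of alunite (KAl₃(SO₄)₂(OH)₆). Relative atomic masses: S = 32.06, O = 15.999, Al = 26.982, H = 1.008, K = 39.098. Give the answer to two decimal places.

Formula mass = 1*39.098 + 3*26.982 + 2*32.06 + 14*15.999 + 6*1.008 = 414.198 g/mol, of which 39.098 g is K.
So K makes up 39.098/414.198 = 0.0944 of the mass, i.e. 9.44%.

9.44 mass %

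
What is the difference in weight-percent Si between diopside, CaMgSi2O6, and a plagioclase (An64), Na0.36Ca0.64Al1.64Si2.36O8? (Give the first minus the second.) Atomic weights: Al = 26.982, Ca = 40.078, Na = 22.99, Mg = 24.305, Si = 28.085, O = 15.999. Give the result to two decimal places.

1.61 percentage points

First mineral: 56.170 g Si in 216.547 g formula = 25.94 wt% Si.
Second mineral: 66.281 g Si in 272.449 g formula = 24.33 wt% Si.
25.94% − 24.33% gives a difference of 1.61 percentage points.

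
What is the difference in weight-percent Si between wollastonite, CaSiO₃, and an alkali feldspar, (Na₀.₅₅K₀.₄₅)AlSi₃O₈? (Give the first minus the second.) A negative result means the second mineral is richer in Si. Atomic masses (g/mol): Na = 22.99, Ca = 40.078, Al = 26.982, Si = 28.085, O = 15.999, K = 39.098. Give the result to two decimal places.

-7.09 percentage points

Si in CaSiO₃: molar mass 116.160 g/mol; 1×28.085 = 28.085 g → 24.18 wt%.
Si in (Na₀.₅₅K₀.₄₅)AlSi₃O₈: molar mass 269.468 g/mol; 3×28.085 = 84.255 g → 31.27 wt%.
Difference = 24.18 − 31.27 = -7.09 percentage points.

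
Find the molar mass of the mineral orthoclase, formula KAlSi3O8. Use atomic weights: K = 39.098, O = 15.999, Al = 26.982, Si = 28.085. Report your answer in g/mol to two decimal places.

278.33 g/mol

K: 1 × 39.098 = 39.0980
Al: 1 × 26.982 = 26.9820
Si: 3 × 28.085 = 84.2550
O: 8 × 15.999 = 127.9920
Summing the contributions gives the formula mass.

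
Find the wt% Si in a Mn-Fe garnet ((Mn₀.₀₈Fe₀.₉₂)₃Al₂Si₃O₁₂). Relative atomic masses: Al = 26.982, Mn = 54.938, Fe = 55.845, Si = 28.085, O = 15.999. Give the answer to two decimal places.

M((Mn₀.₀₈Fe₀.₉₂)₃Al₂Si₃O₁₂) = 497.524 g/mol.
Si contributes 3 × 28.085 = 84.255 g per mole.
84.255/497.524 = 0.1693 → 16.93%.

16.93 weight percent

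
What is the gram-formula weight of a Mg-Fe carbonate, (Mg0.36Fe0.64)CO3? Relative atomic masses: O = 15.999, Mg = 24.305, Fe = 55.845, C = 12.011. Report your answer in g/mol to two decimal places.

104.50 g/mol

M = 0.36*24.305 + 0.64*55.845 + 1*12.011 + 3*15.999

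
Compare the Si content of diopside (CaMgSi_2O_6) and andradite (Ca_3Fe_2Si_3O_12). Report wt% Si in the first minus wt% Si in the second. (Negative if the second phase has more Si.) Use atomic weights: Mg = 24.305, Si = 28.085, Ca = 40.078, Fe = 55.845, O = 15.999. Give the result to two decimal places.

9.36 percentage points

First mineral: 56.170 g Si in 216.547 g formula = 25.94 wt% Si.
Second mineral: 84.255 g Si in 508.167 g formula = 16.58 wt% Si.
25.94% − 16.58% gives a difference of 9.36 percentage points.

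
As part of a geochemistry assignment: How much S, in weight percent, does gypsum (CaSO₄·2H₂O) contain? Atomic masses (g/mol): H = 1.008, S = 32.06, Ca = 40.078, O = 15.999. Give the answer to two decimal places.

Formula mass = 1×40.078 + 1×32.06 + 6×15.999 + 4×1.008 = 172.164 g/mol, of which 32.060 g is S.
So S makes up 32.060/172.164 = 0.1862 of the mass, i.e. 18.62%.

18.62 weight percent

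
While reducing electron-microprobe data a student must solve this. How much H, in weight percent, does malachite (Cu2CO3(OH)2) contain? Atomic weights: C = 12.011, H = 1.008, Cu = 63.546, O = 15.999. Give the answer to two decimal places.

0.91 weight percent

Molar mass of Cu2CO3(OH)2: 2*63.546 + 1*12.011 + 5*15.999 + 2*1.008 = 221.114 g/mol.
Mass of H per formula unit: 2 × 1.008 = 2.016 g.
Weight fraction H = 2.016 / 221.114 = 0.0091.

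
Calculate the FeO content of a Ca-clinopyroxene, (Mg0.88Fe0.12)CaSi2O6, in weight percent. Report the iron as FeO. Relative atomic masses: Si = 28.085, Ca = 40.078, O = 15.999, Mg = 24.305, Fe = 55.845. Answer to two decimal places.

3.91 wt%

Formula mass = 220.332 g/mol.
0.12 Fe → 0.1200 mol FeO per formula unit; M(FeO) = 71.844, so FeO mass = 8.621 g.
8.621/220.332 × 100 = 3.91 wt%.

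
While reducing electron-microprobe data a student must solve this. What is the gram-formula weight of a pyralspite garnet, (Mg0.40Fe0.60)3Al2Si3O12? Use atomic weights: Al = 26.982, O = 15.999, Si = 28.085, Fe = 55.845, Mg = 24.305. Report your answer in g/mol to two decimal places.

M = 1.20*24.305 + 1.80*55.845 + 2*26.982 + 3*28.085 + 12*15.999

459.89 g/mol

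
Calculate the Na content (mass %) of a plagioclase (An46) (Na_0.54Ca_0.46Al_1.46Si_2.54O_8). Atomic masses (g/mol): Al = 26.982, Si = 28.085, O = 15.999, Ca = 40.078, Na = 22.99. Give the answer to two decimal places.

M(Na_0.54Ca_0.46Al_1.46Si_2.54O_8) = 269.572 g/mol.
Na contributes 0.54 × 22.99 = 12.415 g per mole.
12.415/269.572 = 0.0461 → 4.61%.

4.61 mass %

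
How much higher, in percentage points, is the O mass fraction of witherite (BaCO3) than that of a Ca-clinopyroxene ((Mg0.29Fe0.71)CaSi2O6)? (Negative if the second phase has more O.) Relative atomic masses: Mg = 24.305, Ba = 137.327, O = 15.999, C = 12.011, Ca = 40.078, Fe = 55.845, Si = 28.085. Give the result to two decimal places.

First mineral: 47.997 g O in 197.335 g formula = 24.32 wt% O.
Second mineral: 95.994 g O in 238.940 g formula = 40.17 wt% O.
24.32% − 40.17% gives a difference of -15.85 percentage points.

-15.85 percentage points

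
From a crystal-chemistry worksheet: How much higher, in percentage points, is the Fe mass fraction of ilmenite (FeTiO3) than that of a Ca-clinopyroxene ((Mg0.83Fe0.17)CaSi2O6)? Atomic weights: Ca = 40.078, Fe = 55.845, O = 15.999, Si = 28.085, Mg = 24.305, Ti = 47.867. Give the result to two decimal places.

First mineral: 55.845 g Fe in 151.709 g formula = 36.81 wt% Fe.
Second mineral: 9.494 g Fe in 221.909 g formula = 4.28 wt% Fe.
36.81% − 4.28% gives a difference of 32.53 percentage points.

32.53 percentage points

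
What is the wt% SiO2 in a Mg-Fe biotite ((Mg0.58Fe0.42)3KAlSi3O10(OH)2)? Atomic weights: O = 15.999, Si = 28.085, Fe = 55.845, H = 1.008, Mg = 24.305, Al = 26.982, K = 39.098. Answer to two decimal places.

39.44 wt%

M((Mg0.58Fe0.42)3KAlSi3O10(OH)2) = 456.994 g/mol; M(SiO2) = 60.083 g/mol.
Moles SiO2 per formula unit = 3 Si ÷ 1 = 3.0000.
SiO2 fraction = (3.0000 × 60.083) / 456.994 = 180.249/456.994 = 0.3944.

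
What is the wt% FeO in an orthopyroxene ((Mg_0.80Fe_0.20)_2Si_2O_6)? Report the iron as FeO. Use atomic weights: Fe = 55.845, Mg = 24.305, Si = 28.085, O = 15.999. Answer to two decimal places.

M((Mg_0.80Fe_0.20)_2Si_2O_6) = 213.390 g/mol; M(FeO) = 71.844 g/mol.
Moles FeO per formula unit = 0.40 Fe ÷ 1 = 0.4000.
FeO fraction = (0.4000 × 71.844) / 213.390 = 28.738/213.390 = 0.1347.

13.47 wt%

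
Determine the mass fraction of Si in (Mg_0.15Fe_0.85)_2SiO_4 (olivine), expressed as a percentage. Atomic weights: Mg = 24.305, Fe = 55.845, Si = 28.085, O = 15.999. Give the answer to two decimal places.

14.45 wt%

Formula mass = 0.30*24.305 + 1.70*55.845 + 1*28.085 + 4*15.999 = 194.309 g/mol, of which 28.085 g is Si.
So Si makes up 28.085/194.309 = 0.1445 of the mass, i.e. 14.45%.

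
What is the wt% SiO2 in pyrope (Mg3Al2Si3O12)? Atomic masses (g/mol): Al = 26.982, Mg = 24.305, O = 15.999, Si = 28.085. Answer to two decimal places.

44.71 wt%

Molar mass of Mg3Al2Si3O12 = 3×24.305 + 2×26.982 + 3×28.085 + 12×15.999 = 403.122 g/mol.
Each formula unit contains 3 Si, equivalent to 3/1 = 3.0000 mol SiO2.
M(SiO2) = 1×28.085 + 2×15.999 = 60.083 g/mol.
Mass of SiO2 per formula unit = 3.0000 × 60.083 = 180.249 g.
SiO2 wt% = 180.249 / 403.122 × 100 = 44.71%.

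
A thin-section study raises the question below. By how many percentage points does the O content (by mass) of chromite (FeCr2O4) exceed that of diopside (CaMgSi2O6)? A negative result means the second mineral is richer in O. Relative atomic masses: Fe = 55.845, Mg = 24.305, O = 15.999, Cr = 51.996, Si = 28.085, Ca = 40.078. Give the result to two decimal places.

M(FeCr2O4) = 223.833 g/mol, so wt% O = 63.996/223.833 × 100 = 28.59%.
M(CaMgSi2O6) = 216.547 g/mol, so wt% O = 95.994/216.547 × 100 = 44.33%.
28.59 − 44.33 = -15.74 pp.

-15.74 percentage points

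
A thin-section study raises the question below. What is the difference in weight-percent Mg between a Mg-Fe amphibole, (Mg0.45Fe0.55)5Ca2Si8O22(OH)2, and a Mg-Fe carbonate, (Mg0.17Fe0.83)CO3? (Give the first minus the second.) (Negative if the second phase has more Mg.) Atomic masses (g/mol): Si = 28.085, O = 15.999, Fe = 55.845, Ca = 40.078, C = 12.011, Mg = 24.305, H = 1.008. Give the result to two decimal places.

2.34 percentage points

First mineral: 54.686 g Mg in 899.088 g formula = 6.08 wt% Mg.
Second mineral: 4.132 g Mg in 110.491 g formula = 3.74 wt% Mg.
6.08% − 3.74% gives a difference of 2.34 percentage points.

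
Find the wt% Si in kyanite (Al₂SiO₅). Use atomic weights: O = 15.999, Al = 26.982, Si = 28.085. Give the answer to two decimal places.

17.33 wt%

Molar mass of Al₂SiO₅: 2×26.982 + 1×28.085 + 5×15.999 = 162.044 g/mol.
Mass of Si per formula unit: 1 × 28.085 = 28.085 g.
Weight fraction Si = 28.085 / 162.044 = 0.1733.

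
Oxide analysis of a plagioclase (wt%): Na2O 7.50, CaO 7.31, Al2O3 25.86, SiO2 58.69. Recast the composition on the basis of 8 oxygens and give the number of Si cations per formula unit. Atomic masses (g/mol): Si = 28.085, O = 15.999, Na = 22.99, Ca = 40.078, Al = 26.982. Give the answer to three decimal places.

2.635 Si apfu

Na2O (M=61.979): mol = 0.12101; Na = 0.24202, O = 0.12101.
CaO (M=56.077): mol = 0.13036; Ca = 0.13036, O = 0.13036.
Al2O3 (M=101.961): mol = 0.25363; Al = 0.50726, O = 0.76089.
SiO2 (M=60.083): mol = 0.97682; Si = 0.97682, O = 1.95364.
ΣO = 2.96590; factor = 8/ΣO = 2.69733.
Si apfu = 0.97682 × 2.69733 = 2.635.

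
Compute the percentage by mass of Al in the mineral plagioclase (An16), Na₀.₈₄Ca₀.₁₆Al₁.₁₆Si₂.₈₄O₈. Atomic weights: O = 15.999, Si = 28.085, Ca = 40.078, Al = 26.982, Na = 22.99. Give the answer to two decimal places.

11.82 weight percent

Molar mass of Na₀.₈₄Ca₀.₁₆Al₁.₁₆Si₂.₈₄O₈: 0.84*22.99 + 0.16*40.078 + 1.16*26.982 + 2.84*28.085 + 8*15.999 = 264.777 g/mol.
Mass of Al per formula unit: 1.16 × 26.982 = 31.299 g.
Weight fraction Al = 31.299 / 264.777 = 0.1182.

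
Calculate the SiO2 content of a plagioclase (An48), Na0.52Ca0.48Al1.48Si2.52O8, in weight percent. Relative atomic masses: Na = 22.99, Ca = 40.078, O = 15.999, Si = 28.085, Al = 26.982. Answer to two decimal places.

M(Na0.52Ca0.48Al1.48Si2.52O8) = 269.892 g/mol; M(SiO2) = 60.083 g/mol.
Moles SiO2 per formula unit = 2.52 Si ÷ 1 = 2.5200.
SiO2 fraction = (2.5200 × 60.083) / 269.892 = 151.409/269.892 = 0.5610.

56.10 wt%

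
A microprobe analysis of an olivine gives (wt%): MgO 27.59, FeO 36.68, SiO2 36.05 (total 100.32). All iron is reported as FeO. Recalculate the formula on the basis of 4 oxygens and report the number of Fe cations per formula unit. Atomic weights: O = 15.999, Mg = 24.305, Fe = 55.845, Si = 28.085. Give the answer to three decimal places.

MgO (M=40.304): mol = 0.68455; Mg = 0.68455, O = 0.68455.
FeO (M=71.844): mol = 0.51055; Fe = 0.51055, O = 0.51055.
SiO2 (M=60.083): mol = 0.60000; Si = 0.60000, O = 1.20000.
ΣO = 2.39510; factor = 4/ΣO = 1.67008.
Fe apfu = 0.51055 × 1.67008 = 0.853.

0.853 Fe apfu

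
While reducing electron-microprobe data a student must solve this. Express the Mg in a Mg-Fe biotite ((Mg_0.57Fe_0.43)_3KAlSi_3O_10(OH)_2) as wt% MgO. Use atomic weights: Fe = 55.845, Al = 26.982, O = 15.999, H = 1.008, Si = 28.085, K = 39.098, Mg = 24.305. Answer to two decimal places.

Formula mass = 457.941 g/mol.
1.71 Mg → 1.7100 mol MgO per formula unit; M(MgO) = 40.304, so MgO mass = 68.920 g.
68.920/457.941 × 100 = 15.05 wt%.

15.05 wt%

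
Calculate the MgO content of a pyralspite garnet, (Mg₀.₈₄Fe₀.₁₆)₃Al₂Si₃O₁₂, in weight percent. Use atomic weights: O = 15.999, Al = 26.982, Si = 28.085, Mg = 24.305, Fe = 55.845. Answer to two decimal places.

24.28 wt%

Molar mass of (Mg₀.₈₄Fe₀.₁₆)₃Al₂Si₃O₁₂ = 2.52×24.305 + 0.48×55.845 + 2×26.982 + 3×28.085 + 12×15.999 = 418.261 g/mol.
Each formula unit contains 2.52 Mg, equivalent to 2.52/1 = 2.5200 mol MgO.
M(MgO) = 1×24.305 + 1×15.999 = 40.304 g/mol.
Mass of MgO per formula unit = 2.5200 × 40.304 = 101.566 g.
MgO wt% = 101.566 / 418.261 × 100 = 24.28%.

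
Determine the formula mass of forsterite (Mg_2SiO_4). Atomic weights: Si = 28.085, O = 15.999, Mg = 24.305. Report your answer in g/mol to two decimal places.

The formula mass is the sum 2·24.305 + 1·28.085 + 4·15.999.

140.69 g/mol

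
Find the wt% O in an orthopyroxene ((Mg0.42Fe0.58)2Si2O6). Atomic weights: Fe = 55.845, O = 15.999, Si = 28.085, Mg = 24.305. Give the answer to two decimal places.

Molar mass of (Mg0.42Fe0.58)2Si2O6: 0.84×24.305 + 1.16×55.845 + 2×28.085 + 6×15.999 = 237.360 g/mol.
Mass of O per formula unit: 6 × 15.999 = 95.994 g.
Weight fraction O = 95.994 / 237.360 = 0.4044.

40.44 mass %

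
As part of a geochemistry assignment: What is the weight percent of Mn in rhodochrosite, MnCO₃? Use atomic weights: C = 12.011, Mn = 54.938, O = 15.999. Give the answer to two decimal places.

47.79 mass %

Molar mass of MnCO₃: 1×54.938 + 1×12.011 + 3×15.999 = 114.946 g/mol.
Mass of Mn per formula unit: 1 × 54.938 = 54.938 g.
Weight fraction Mn = 54.938 / 114.946 = 0.4779.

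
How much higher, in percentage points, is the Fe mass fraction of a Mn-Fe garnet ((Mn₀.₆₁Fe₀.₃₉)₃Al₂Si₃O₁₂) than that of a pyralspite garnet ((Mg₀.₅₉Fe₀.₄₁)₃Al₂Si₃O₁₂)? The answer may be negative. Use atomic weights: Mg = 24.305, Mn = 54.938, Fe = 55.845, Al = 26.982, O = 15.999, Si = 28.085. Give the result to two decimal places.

M((Mn₀.₆₁Fe₀.₃₉)₃Al₂Si₃O₁₂) = 496.082 g/mol, so wt% Fe = 65.339/496.082 × 100 = 13.17%.
M((Mg₀.₅₉Fe₀.₄₁)₃Al₂Si₃O₁₂) = 441.916 g/mol, so wt% Fe = 68.689/441.916 × 100 = 15.54%.
13.17 − 15.54 = -2.37 pp.

-2.37 percentage points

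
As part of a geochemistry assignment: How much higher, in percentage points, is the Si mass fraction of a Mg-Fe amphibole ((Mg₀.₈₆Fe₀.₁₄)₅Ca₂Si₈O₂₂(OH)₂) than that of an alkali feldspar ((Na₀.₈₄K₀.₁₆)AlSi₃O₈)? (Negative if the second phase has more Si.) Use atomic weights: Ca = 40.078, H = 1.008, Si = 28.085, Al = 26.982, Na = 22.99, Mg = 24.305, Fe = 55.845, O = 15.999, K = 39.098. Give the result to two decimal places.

-4.89 percentage points

Si in (Mg₀.₈₆Fe₀.₁₄)₅Ca₂Si₈O₂₂(OH)₂: molar mass 834.431 g/mol; 8×28.085 = 224.680 g → 26.93 wt%.
Si in (Na₀.₈₄K₀.₁₆)AlSi₃O₈: molar mass 264.796 g/mol; 3×28.085 = 84.255 g → 31.82 wt%.
Difference = 26.93 − 31.82 = -4.89 percentage points.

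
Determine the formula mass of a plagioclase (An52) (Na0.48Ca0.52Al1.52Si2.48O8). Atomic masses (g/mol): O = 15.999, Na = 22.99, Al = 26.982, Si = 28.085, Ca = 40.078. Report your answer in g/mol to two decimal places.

270.53 g/mol

The formula mass is the sum 0.48(22.99) + 0.52(40.078) + 1.52(26.982) + 2.48(28.085) + 8(15.999).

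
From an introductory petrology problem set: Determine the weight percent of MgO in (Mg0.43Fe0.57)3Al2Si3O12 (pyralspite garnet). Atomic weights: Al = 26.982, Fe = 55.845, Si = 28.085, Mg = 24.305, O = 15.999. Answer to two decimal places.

11.38 wt%

M((Mg0.43Fe0.57)3Al2Si3O12) = 457.055 g/mol; M(MgO) = 40.304 g/mol.
Moles MgO per formula unit = 1.29 Mg ÷ 1 = 1.2900.
MgO fraction = (1.2900 × 40.304) / 457.055 = 51.992/457.055 = 0.1138.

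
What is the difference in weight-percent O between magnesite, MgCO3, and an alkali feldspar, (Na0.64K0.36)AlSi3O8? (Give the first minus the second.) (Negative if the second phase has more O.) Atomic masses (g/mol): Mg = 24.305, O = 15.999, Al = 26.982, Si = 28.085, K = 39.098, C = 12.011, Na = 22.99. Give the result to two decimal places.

9.17 percentage points

First mineral: 47.997 g O in 84.313 g formula = 56.93 wt% O.
Second mineral: 127.992 g O in 268.018 g formula = 47.76 wt% O.
56.93% − 47.76% gives a difference of 9.17 percentage points.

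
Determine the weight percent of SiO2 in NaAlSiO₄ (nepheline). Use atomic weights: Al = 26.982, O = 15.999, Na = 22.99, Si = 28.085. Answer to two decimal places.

42.30 wt%

Molar mass of NaAlSiO₄ = 1·22.99 + 1·26.982 + 1·28.085 + 4·15.999 = 142.053 g/mol.
Each formula unit contains 1 Si, equivalent to 1/1 = 1.0000 mol SiO2.
M(SiO2) = 1×28.085 + 2×15.999 = 60.083 g/mol.
Mass of SiO2 per formula unit = 1.0000 × 60.083 = 60.083 g.
SiO2 wt% = 60.083 / 142.053 × 100 = 42.30%.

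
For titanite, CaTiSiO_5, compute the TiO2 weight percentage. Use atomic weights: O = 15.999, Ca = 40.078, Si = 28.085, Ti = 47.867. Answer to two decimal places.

Molar mass of CaTiSiO_5 = 1×40.078 + 1×47.867 + 1×28.085 + 5×15.999 = 196.025 g/mol.
Each formula unit contains 1 Ti, equivalent to 1/1 = 1.0000 mol TiO2.
M(TiO2) = 1×47.867 + 2×15.999 = 79.865 g/mol.
Mass of TiO2 per formula unit = 1.0000 × 79.865 = 79.865 g.
TiO2 wt% = 79.865 / 196.025 × 100 = 40.74%.

40.74 wt%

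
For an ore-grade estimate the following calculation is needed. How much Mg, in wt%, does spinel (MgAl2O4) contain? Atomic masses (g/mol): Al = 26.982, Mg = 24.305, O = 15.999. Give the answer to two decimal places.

17.08 wt%

Molar mass of MgAl2O4: 1×24.305 + 2×26.982 + 4×15.999 = 142.265 g/mol.
Mass of Mg per formula unit: 1 × 24.305 = 24.305 g.
Weight fraction Mg = 24.305 / 142.265 = 0.1708.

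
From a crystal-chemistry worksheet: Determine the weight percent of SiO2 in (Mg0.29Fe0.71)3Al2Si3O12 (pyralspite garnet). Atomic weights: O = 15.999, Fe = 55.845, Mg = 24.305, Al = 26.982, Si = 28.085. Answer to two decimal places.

38.33 wt%

Molar mass of (Mg0.29Fe0.71)3Al2Si3O12 = 0.87·24.305 + 2.13·55.845 + 2·26.982 + 3·28.085 + 12·15.999 = 470.302 g/mol.
Each formula unit contains 3 Si, equivalent to 3/1 = 3.0000 mol SiO2.
M(SiO2) = 1×28.085 + 2×15.999 = 60.083 g/mol.
Mass of SiO2 per formula unit = 3.0000 × 60.083 = 180.249 g.
SiO2 wt% = 180.249 / 470.302 × 100 = 38.33%.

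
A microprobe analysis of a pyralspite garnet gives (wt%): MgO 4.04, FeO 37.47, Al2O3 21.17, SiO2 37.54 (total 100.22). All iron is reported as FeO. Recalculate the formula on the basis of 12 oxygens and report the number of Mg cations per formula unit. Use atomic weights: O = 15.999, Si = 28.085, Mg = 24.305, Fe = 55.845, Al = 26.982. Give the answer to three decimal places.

4.04 wt% MgO ÷ 40.304 g/mol = 0.10024 mol, giving 0.10024 Mg and 0.10024 O.
37.47 wt% FeO ÷ 71.844 g/mol = 0.52155 mol, giving 0.52155 Fe and 0.52155 O.
21.17 wt% Al2O3 ÷ 101.961 g/mol = 0.20763 mol, giving 0.41526 Al and 0.62289 O.
37.54 wt% SiO2 ÷ 60.083 g/mol = 0.62480 mol, giving 0.62480 Si and 1.24960 O.
Oxygen sums to 2.49428; scaling by 12/2.49428 = 4.81101 puts the formula on 12 O.
Mg: 0.10024 × 4.81101 = 0.482 atoms per formula unit.

0.482 Mg apfu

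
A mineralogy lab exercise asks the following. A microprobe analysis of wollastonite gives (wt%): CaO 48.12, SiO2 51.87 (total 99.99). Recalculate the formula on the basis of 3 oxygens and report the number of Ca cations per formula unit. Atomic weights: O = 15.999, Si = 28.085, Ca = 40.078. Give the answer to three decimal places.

0.996 Ca apfu

48.12 wt% CaO ÷ 56.077 g/mol = 0.85811 mol, giving 0.85811 Ca and 0.85811 O.
51.87 wt% SiO2 ÷ 60.083 g/mol = 0.86331 mol, giving 0.86331 Si and 1.72662 O.
Oxygen sums to 2.58473; scaling by 3/2.58473 = 1.16066 puts the formula on 3 O.
Ca: 0.85811 × 1.16066 = 0.996 atoms per formula unit.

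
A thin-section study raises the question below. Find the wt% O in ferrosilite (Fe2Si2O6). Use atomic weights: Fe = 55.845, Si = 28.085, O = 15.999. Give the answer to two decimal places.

36.38 weight percent

Formula mass = 2·55.845 + 2·28.085 + 6·15.999 = 263.854 g/mol, of which 95.994 g is O.
So O makes up 95.994/263.854 = 0.3638 of the mass, i.e. 36.38%.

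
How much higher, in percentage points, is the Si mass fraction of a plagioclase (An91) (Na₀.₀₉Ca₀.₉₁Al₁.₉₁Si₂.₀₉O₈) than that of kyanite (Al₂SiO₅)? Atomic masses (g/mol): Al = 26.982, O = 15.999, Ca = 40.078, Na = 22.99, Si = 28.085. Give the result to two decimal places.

3.88 percentage points

M(Na₀.₀₉Ca₀.₉₁Al₁.₉₁Si₂.₀₉O₈) = 276.765 g/mol, so wt% Si = 58.698/276.765 × 100 = 21.21%.
M(Al₂SiO₅) = 162.044 g/mol, so wt% Si = 28.085/162.044 × 100 = 17.33%.
21.21 − 17.33 = 3.88 pp.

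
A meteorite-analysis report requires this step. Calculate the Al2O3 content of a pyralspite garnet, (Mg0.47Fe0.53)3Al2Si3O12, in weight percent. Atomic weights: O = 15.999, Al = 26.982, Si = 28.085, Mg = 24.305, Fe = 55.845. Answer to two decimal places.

22.49 wt%

Formula mass = 453.271 g/mol.
2 Al → 1.0000 mol Al2O3 per formula unit; M(Al2O3) = 101.961, so Al2O3 mass = 101.961 g.
101.961/453.271 × 100 = 22.49 wt%.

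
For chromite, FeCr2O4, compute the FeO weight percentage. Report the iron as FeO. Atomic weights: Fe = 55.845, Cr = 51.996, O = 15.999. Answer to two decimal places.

M(FeCr2O4) = 223.833 g/mol; M(FeO) = 71.844 g/mol.
Moles FeO per formula unit = 1 Fe ÷ 1 = 1.0000.
FeO fraction = (1.0000 × 71.844) / 223.833 = 71.844/223.833 = 0.3210.

32.10 wt%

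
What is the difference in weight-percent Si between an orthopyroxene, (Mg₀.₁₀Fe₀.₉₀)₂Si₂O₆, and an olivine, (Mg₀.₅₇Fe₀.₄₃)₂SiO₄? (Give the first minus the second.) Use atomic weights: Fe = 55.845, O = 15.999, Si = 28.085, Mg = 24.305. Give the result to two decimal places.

Si in (Mg₀.₁₀Fe₀.₉₀)₂Si₂O₆: molar mass 257.546 g/mol; 2×28.085 = 56.170 g → 21.81 wt%.
Si in (Mg₀.₅₇Fe₀.₄₃)₂SiO₄: molar mass 167.815 g/mol; 1×28.085 = 28.085 g → 16.74 wt%.
Difference = 21.81 − 16.74 = 5.07 percentage points.

5.07 percentage points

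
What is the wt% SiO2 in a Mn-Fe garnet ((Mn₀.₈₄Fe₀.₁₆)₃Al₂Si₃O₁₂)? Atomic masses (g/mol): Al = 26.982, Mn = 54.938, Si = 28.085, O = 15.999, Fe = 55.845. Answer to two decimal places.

Molar mass of (Mn₀.₈₄Fe₀.₁₆)₃Al₂Si₃O₁₂ = 2.52*54.938 + 0.48*55.845 + 2*26.982 + 3*28.085 + 12*15.999 = 495.456 g/mol.
Each formula unit contains 3 Si, equivalent to 3/1 = 3.0000 mol SiO2.
M(SiO2) = 1×28.085 + 2×15.999 = 60.083 g/mol.
Mass of SiO2 per formula unit = 3.0000 × 60.083 = 180.249 g.
SiO2 wt% = 180.249 / 495.456 × 100 = 36.38%.

36.38 wt%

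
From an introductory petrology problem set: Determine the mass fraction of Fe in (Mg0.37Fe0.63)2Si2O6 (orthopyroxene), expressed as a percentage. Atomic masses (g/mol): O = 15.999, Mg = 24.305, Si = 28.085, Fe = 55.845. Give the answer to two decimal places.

Molar mass of (Mg0.37Fe0.63)2Si2O6: 0.74*24.305 + 1.26*55.845 + 2*28.085 + 6*15.999 = 240.514 g/mol.
Mass of Fe per formula unit: 1.26 × 55.845 = 70.365 g.
Weight fraction Fe = 70.365 / 240.514 = 0.2926.

29.26 wt%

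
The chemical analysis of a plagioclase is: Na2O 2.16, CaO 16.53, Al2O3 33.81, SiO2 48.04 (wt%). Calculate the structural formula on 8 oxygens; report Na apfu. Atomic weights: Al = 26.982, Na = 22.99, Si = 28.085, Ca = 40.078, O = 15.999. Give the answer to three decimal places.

0.191 Na apfu

Na2O: 2.16/61.979 = 0.03485 mol → 0.06970 mol Na, 0.03485 mol O.
CaO: 16.53/56.077 = 0.29477 mol → 0.29477 mol Ca, 0.29477 mol O.
Al2O3: 33.81/101.961 = 0.33160 mol → 0.66320 mol Al, 0.99480 mol O.
SiO2: 48.04/60.083 = 0.79956 mol → 0.79956 mol Si, 1.59912 mol O.
Total oxygen = 2.92354 mol. Normalization factor = 8/2.92354 = 2.73641.
Na per 8 O = 0.06970 × 2.73641 = 0.191.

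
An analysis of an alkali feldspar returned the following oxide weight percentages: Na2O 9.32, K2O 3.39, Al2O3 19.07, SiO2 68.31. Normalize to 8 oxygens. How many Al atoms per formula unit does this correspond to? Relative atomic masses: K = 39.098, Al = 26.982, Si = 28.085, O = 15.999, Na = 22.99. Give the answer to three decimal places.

0.990 Al apfu

Na2O: 9.32/61.979 = 0.15037 mol → 0.30074 mol Na, 0.15037 mol O.
K2O: 3.39/94.195 = 0.03599 mol → 0.07198 mol K, 0.03599 mol O.
Al2O3: 19.07/101.961 = 0.18703 mol → 0.37406 mol Al, 0.56109 mol O.
SiO2: 68.31/60.083 = 1.13693 mol → 1.13693 mol Si, 2.27386 mol O.
Total oxygen = 3.02131 mol. Normalization factor = 8/3.02131 = 2.64786.
Al per 8 O = 0.37406 × 2.64786 = 0.990.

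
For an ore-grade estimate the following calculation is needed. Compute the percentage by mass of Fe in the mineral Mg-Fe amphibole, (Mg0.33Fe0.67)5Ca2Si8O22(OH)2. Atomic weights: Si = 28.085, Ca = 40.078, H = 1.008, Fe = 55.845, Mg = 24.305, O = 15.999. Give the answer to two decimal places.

M((Mg0.33Fe0.67)5Ca2Si8O22(OH)2) = 918.012 g/mol.
Fe contributes 3.35 × 55.845 = 187.081 g per mole.
187.081/918.012 = 0.2038 → 20.38%.

20.38 wt%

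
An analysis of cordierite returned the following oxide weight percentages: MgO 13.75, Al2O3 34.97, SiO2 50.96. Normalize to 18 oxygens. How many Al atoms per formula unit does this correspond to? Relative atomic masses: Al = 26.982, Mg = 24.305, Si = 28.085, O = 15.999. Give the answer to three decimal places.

MgO: 13.75/40.304 = 0.34116 mol → 0.34116 mol Mg, 0.34116 mol O.
Al2O3: 34.97/101.961 = 0.34297 mol → 0.68594 mol Al, 1.02891 mol O.
SiO2: 50.96/60.083 = 0.84816 mol → 0.84816 mol Si, 1.69632 mol O.
Total oxygen = 3.06639 mol. Normalization factor = 18/3.06639 = 5.87009.
Al per 18 O = 0.68594 × 5.87009 = 4.027.

4.027 Al apfu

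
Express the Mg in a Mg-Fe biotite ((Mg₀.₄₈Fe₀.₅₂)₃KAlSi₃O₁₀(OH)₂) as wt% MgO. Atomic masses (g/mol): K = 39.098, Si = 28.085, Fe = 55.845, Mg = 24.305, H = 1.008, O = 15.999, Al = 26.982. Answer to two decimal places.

M((Mg₀.₄₈Fe₀.₅₂)₃KAlSi₃O₁₀(OH)₂) = 466.456 g/mol; M(MgO) = 40.304 g/mol.
Moles MgO per formula unit = 1.44 Mg ÷ 1 = 1.4400.
MgO fraction = (1.4400 × 40.304) / 466.456 = 58.038/466.456 = 0.1244.

12.44 wt%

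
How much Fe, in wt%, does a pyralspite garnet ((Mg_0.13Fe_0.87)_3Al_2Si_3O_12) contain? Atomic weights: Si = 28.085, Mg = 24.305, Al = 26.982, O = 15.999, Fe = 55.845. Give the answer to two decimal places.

30.03 wt%

M((Mg_0.13Fe_0.87)_3Al_2Si_3O_12) = 485.441 g/mol.
Fe contributes 2.61 × 55.845 = 145.755 g per mole.
145.755/485.441 = 0.3003 → 30.03%.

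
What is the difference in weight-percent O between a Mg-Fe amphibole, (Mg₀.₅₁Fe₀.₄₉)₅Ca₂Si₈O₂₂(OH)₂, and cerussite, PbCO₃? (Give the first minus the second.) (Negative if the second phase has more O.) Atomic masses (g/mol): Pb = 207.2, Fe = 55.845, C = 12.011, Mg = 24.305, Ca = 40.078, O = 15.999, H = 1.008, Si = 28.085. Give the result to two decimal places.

25.20 percentage points

O in (Mg₀.₅₁Fe₀.₄₉)₅Ca₂Si₈O₂₂(OH)₂: molar mass 889.626 g/mol; 24×15.999 = 383.976 g → 43.16 wt%.
O in PbCO₃: molar mass 267.208 g/mol; 3×15.999 = 47.997 g → 17.96 wt%.
Difference = 43.16 − 17.96 = 25.20 percentage points.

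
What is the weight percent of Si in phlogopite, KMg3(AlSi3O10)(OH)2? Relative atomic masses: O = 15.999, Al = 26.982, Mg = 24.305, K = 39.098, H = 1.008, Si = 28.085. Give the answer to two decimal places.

Molar mass of KMg3(AlSi3O10)(OH)2: 1·39.098 + 3·24.305 + 1·26.982 + 3·28.085 + 12·15.999 + 2·1.008 = 417.254 g/mol.
Mass of Si per formula unit: 3 × 28.085 = 84.255 g.
Weight fraction Si = 84.255 / 417.254 = 0.2019.

20.19 weight percent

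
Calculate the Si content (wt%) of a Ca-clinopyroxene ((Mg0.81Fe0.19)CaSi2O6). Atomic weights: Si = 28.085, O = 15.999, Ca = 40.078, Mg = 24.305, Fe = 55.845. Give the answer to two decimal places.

Molar mass of (Mg0.81Fe0.19)CaSi2O6: 0.81*24.305 + 0.19*55.845 + 1*40.078 + 2*28.085 + 6*15.999 = 222.540 g/mol.
Mass of Si per formula unit: 2 × 28.085 = 56.170 g.
Weight fraction Si = 56.170 / 222.540 = 0.2524.

25.24 wt%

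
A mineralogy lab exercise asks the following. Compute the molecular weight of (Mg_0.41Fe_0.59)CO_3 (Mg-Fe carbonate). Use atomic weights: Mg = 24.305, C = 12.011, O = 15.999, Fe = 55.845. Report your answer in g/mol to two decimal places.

The formula mass is the sum 0.41*24.305 + 0.59*55.845 + 1*12.011 + 3*15.999.

102.92 g/mol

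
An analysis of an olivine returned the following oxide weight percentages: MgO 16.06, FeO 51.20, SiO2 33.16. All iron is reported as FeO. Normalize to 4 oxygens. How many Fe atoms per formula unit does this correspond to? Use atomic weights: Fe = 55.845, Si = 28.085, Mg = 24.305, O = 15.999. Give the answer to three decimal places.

1.287 Fe apfu

MgO (M=40.304): mol = 0.39847; Mg = 0.39847, O = 0.39847.
FeO (M=71.844): mol = 0.71266; Fe = 0.71266, O = 0.71266.
SiO2 (M=60.083): mol = 0.55190; Si = 0.55190, O = 1.10380.
ΣO = 2.21493; factor = 4/ΣO = 1.80593.
Fe apfu = 0.71266 × 1.80593 = 1.287.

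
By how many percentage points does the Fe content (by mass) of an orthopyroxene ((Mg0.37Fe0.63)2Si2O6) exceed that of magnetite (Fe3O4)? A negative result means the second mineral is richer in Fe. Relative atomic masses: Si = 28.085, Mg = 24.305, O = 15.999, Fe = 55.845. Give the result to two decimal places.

First mineral: 70.365 g Fe in 240.514 g formula = 29.26 wt% Fe.
Second mineral: 167.535 g Fe in 231.531 g formula = 72.36 wt% Fe.
29.26% − 72.36% gives a difference of -43.10 percentage points.

-43.10 percentage points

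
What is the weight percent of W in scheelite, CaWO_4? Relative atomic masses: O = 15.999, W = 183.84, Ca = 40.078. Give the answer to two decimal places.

Formula mass = 1·40.078 + 1·183.84 + 4·15.999 = 287.914 g/mol, of which 183.840 g is W.
So W makes up 183.840/287.914 = 0.6385 of the mass, i.e. 63.85%.

63.85 wt%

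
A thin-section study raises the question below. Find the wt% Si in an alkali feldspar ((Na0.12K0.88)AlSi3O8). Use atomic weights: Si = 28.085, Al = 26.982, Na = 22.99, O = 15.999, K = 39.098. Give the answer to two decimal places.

30.48 mass %

Molar mass of (Na0.12K0.88)AlSi3O8: 0.12×22.99 + 0.88×39.098 + 1×26.982 + 3×28.085 + 8×15.999 = 276.394 g/mol.
Mass of Si per formula unit: 3 × 28.085 = 84.255 g.
Weight fraction Si = 84.255 / 276.394 = 0.3048.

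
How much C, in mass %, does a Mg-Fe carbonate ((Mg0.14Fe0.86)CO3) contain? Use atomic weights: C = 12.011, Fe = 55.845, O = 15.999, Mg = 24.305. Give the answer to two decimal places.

Formula mass = 0.14*24.305 + 0.86*55.845 + 1*12.011 + 3*15.999 = 111.437 g/mol, of which 12.011 g is C.
So C makes up 12.011/111.437 = 0.1078 of the mass, i.e. 10.78%.

10.78 mass %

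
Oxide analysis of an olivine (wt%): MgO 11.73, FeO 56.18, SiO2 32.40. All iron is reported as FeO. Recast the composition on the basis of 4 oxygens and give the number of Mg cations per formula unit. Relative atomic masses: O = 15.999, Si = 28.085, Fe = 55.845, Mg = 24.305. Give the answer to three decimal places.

0.541 Mg apfu

11.73 wt% MgO ÷ 40.304 g/mol = 0.29104 mol, giving 0.29104 Mg and 0.29104 O.
56.18 wt% FeO ÷ 71.844 g/mol = 0.78197 mol, giving 0.78197 Fe and 0.78197 O.
32.40 wt% SiO2 ÷ 60.083 g/mol = 0.53925 mol, giving 0.53925 Si and 1.07850 O.
Oxygen sums to 2.15151; scaling by 4/2.15151 = 1.85916 puts the formula on 4 O.
Mg: 0.29104 × 1.85916 = 0.541 atoms per formula unit.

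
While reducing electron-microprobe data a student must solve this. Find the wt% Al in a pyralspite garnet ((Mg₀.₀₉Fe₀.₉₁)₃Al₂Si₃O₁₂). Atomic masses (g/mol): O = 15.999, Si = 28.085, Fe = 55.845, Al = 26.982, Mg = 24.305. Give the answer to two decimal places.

11.03 mass %

M((Mg₀.₀₉Fe₀.₉₁)₃Al₂Si₃O₁₂) = 489.226 g/mol.
Al contributes 2 × 26.982 = 53.964 g per mole.
53.964/489.226 = 0.1103 → 11.03%.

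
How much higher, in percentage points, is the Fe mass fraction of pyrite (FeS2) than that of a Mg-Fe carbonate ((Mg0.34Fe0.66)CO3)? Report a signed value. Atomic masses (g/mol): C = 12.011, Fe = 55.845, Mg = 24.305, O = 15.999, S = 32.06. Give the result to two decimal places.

M(FeS2) = 119.965 g/mol, so wt% Fe = 55.845/119.965 × 100 = 46.55%.
M((Mg0.34Fe0.66)CO3) = 105.129 g/mol, so wt% Fe = 36.858/105.129 × 100 = 35.06%.
46.55 − 35.06 = 11.49 pp.

11.49 percentage points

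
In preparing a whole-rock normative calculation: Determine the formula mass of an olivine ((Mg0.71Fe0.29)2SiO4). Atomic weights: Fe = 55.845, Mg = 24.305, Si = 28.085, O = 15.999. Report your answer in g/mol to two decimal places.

158.98 g/mol

The formula mass is the sum 1.42(24.305) + 0.58(55.845) + 1(28.085) + 4(15.999).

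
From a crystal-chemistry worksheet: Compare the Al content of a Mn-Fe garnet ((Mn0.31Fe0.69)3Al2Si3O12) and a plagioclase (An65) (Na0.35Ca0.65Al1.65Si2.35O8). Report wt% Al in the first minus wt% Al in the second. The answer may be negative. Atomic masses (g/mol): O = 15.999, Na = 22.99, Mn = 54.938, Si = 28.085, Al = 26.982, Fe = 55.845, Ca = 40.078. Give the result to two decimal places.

-5.47 percentage points

M((Mn0.31Fe0.69)3Al2Si3O12) = 496.898 g/mol, so wt% Al = 53.964/496.898 × 100 = 10.86%.
M(Na0.35Ca0.65Al1.65Si2.35O8) = 272.609 g/mol, so wt% Al = 44.520/272.609 × 100 = 16.33%.
10.86 − 16.33 = -5.47 pp.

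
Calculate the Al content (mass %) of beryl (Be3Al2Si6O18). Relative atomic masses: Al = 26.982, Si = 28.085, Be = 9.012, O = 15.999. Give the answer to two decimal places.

10.04 mass %

M(Be3Al2Si6O18) = 537.492 g/mol.
Al contributes 2 × 26.982 = 53.964 g per mole.
53.964/537.492 = 0.1004 → 10.04%.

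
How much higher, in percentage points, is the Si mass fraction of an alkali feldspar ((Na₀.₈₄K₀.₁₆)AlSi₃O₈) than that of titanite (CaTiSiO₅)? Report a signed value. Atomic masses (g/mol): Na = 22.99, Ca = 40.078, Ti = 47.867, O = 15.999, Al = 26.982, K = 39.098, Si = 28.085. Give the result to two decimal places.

Si in (Na₀.₈₄K₀.₁₆)AlSi₃O₈: molar mass 264.796 g/mol; 3×28.085 = 84.255 g → 31.82 wt%.
Si in CaTiSiO₅: molar mass 196.025 g/mol; 1×28.085 = 28.085 g → 14.33 wt%.
Difference = 31.82 − 14.33 = 17.49 percentage points.

17.49 percentage points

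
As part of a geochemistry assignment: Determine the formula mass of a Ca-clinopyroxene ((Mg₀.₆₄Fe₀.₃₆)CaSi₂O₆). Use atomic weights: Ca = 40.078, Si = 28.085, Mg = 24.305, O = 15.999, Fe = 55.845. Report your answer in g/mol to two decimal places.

227.90 g/mol

The formula mass is the sum 0.64×24.305 + 0.36×55.845 + 1×40.078 + 2×28.085 + 6×15.999.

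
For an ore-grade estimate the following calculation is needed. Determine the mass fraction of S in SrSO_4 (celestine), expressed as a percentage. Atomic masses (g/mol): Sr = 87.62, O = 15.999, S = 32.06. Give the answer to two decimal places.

Molar mass of SrSO_4: 1·87.62 + 1·32.06 + 4·15.999 = 183.676 g/mol.
Mass of S per formula unit: 1 × 32.06 = 32.060 g.
Weight fraction S = 32.060 / 183.676 = 0.1745.

17.45 mass %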